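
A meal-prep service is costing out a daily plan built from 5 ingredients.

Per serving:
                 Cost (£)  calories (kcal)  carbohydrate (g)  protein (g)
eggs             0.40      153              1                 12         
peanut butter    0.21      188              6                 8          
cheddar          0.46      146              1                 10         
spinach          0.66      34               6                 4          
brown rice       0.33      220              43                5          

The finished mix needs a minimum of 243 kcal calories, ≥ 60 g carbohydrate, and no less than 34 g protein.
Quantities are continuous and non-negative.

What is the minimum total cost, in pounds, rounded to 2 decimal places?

£1.07

Let x1 = servings of eggs, x2 = servings of peanut butter, x3 = servings of cheddar, x4 = servings of spinach, x5 = servings of brown rice.
min 0.4x1 + 0.21x2 + 0.46x3 + 0.66x4 + 0.33x5 with:
  153x1 + 188x2 + 146x3 + 34x4 + 220x5 ≥ 243   (calories)
  1x1 + 6x2 + 1x3 + 6x4 + 43x5 ≥ 60   (carbohydrate)
  12x1 + 8x2 + 10x3 + 4x4 + 5x5 ≥ 34   (protein)
  x1, x2, x3, x4, x5 ≥ 0.
The optimal basis is {peanut butter, brown rice}; eggs, cheddar, spinach drop out. Binding constraints: carbohydrate and protein.
So peanut butter = 3.701 servings, brown rice = 0.879 servings.
Cost = 0.21·3.701 + 0.33·0.879 = 1.0673.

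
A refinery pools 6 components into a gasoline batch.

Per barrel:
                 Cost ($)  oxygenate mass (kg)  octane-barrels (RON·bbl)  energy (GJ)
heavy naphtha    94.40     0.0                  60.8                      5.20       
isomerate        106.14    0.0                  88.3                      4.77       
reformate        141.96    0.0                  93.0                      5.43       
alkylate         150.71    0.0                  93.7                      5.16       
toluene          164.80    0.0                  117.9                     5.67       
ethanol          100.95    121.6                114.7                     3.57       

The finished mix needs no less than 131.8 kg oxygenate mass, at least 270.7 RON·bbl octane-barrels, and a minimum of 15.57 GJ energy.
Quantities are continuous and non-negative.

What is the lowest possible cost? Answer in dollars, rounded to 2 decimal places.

Treat it as an LP. Let x1 = barrels of heavy naphtha, x2 = barrels of isomerate, x3 = barrels of reformate, x4 = barrels of alkylate, x5 = barrels of toluene, x6 = barrels of ethanol.
min 94.4x1 + 106.14x2 + 141.96x3 + 150.71x4 + 164.8x5 + 100.95x6 s.t.:
  121.6x6 ≥ 131.8   (oxygenate mass)
  60.8x1 + 88.3x2 + 93x3 + 93.7x4 + 117.9x5 + 114.7x6 ≥ 270.7   (octane-barrels)
  5.2x1 + 4.77x2 + 5.43x3 + 5.16x4 + 5.67x5 + 3.57x6 ≥ 15.57   (energy)
  x1, x2, x3, x4, x5, x6 ≥ 0.
The minimum-cost mix takes nothing from isomerate, reformate, alkylate, toluene — only heavy naphtha, ethanol. Binding constraints: octane-barrels and energy.
That vertex is x1 = 2.16, x6 = 1.2151.
Cost = 94.4·2.16 + 100.95·1.2151 = 326.5683.

$326.57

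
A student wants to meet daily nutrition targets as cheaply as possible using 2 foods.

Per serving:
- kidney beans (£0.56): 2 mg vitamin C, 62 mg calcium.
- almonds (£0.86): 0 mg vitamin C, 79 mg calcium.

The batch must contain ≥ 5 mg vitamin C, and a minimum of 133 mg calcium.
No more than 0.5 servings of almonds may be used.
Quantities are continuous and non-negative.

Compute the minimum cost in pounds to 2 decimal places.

£1.40

Set it up as a linear program. Let x1 = servings of kidney beans, x2 = servings of almonds.
Minimise 0.56x1 + 0.86x2 s.t.:
  2x1 ≥ 5   (vitamin C)
  62x1 + 79x2 ≥ 133   (calcium)
  x2 ≤ 0.5
  x1, x2 ≥ 0.
The optimal basis is {kidney beans}; almonds drops out. There the vitamin C constraint is tight.
So kidney beans = 2.5 servings.
Objective = 0.56·2.5 = 1.4000.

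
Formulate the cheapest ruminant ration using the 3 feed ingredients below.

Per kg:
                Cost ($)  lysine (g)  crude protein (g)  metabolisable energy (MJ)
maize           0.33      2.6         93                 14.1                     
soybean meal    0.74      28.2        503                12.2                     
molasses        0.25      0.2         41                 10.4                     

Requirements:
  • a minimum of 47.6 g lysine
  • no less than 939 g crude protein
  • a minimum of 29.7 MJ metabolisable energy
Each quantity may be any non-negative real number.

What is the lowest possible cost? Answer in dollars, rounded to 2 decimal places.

Let x1 = kg of maize, x2 = kg of soybean meal, x3 = kg of molasses.
Minimise 0.33x1 + 0.74x2 + 0.25x3 s.t.:
  2.6x1 + 28.2x2 + 0.2x3 ≥ 47.6   (lysine)
  93x1 + 503x2 + 41x3 ≥ 939   (crude protein)
  14.1x1 + 12.2x2 + 10.4x3 ≥ 29.7   (metabolisable energy)
  x1, x2, x3 ≥ 0.
The minimum-cost mix takes nothing from molasses — only maize, soybean meal. There the crude protein and metabolisable energy constraints are tight.
That vertex is x1 = 0.5847, x2 = 1.759.
Hence cost = 0.33·0.5847 + 0.74·1.759 = $1.4946.

$1.49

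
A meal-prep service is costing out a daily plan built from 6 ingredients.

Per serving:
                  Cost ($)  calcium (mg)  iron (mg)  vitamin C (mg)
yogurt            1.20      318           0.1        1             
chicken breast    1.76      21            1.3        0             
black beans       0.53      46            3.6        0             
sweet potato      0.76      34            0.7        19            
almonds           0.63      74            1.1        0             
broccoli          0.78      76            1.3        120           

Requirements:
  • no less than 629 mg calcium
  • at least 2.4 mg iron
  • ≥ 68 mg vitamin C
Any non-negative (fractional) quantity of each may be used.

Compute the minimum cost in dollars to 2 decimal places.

Treat it as an LP. Let x1 = servings of yogurt, x2 = servings of chicken breast, x3 = servings of black beans, x4 = servings of sweet potato, x5 = servings of almonds, x6 = servings of broccoli.
min 1.2x1 + 1.76x2 + 0.53x3 + 0.76x4 + 0.63x5 + 0.78x6 subject to:
  318x1 + 21x2 + 46x3 + 34x4 + 74x5 + 76x6 ≥ 629   (calcium)
  0.1x1 + 1.3x2 + 3.6x3 + 0.7x4 + 1.1x5 + 1.3x6 ≥ 2.4   (iron)
  1x1 + 19x4 + 120x6 ≥ 68   (vitamin C)
  x1, x2, x3, x4, x5, x6 ≥ 0.
The optimal basis is {yogurt, black beans, broccoli}; chicken breast, sweet potato, almonds drop out. There the calcium, iron, vitamin C constraints are tight.
That vertex is x1 = 1.7857, x3 = 0.41781, x6 = 0.55179.
Hence cost = 1.2·1.7857 + 0.53·0.41781 + 0.78·0.55179 = $2.7947.

$2.79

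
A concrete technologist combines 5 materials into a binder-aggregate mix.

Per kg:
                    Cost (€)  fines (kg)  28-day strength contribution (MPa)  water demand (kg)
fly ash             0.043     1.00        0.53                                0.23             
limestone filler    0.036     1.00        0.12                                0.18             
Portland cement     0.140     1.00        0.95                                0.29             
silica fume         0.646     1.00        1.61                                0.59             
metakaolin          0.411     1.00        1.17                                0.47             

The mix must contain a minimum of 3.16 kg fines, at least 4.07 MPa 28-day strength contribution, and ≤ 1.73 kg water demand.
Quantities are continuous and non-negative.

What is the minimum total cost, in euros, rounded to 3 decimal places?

Treat it as an LP. Let x1 = kg of fly ash, x2 = kg of limestone filler, x3 = kg of Portland cement, x4 = kg of silica fume, x5 = kg of metakaolin.
Minimize 0.043x1 + 0.036x2 + 0.14x3 + 0.646x4 + 0.411x5 s.t.:
  1x1 + 1x2 + 1x3 + 1x4 + 1x5 ≥ 3.16   (fines)
  0.53x1 + 0.12x2 + 0.95x3 + 1.61x4 + 1.17x5 ≥ 4.07   (28-day strength contribution)
  0.23x1 + 0.18x2 + 0.29x3 + 0.59x4 + 0.47x5 ≤ 1.73   (water demand)
  x1, x2, x3, x4, x5 ≥ 0.
At the optimum only fly ash, Portland cement are positive (limestone filler, silica fume, metakaolin = 0). Binding constraints: 28-day strength contribution and water demand.
Solving gives x1 = 7.148, x3 = 0.2963.
Cost = 0.043·7.148 + 0.14·0.2963 = 0.34885.

€0.349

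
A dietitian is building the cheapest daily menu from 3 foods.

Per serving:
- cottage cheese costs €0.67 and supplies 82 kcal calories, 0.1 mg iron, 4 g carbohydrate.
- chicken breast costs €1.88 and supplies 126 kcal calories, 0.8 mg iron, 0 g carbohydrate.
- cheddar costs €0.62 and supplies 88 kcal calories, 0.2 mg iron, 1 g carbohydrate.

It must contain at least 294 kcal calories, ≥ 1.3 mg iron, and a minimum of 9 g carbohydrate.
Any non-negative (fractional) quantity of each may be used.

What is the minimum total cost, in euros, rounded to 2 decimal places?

Let x1 = servings of cottage cheese, x2 = servings of chicken breast, x3 = servings of cheddar.
Minimize 0.67x1 + 1.88x2 + 0.62x3 subject to:
  82x1 + 126x2 + 88x3 ≥ 294   (calories)
  0.1x1 + 0.8x2 + 0.2x3 ≥ 1.3   (iron)
  4x1 + 1x3 ≥ 9   (carbohydrate)
  x1, x2, x3 ≥ 0.
The optimal basis is {cottage cheese, chicken breast}; cheddar drops out. There the iron and carbohydrate constraints are tight.
Solving gives x1 = 2.25, x2 = 1.344.
Objective = 0.67·2.25 + 1.88·1.344 = 4.0342.

€4.03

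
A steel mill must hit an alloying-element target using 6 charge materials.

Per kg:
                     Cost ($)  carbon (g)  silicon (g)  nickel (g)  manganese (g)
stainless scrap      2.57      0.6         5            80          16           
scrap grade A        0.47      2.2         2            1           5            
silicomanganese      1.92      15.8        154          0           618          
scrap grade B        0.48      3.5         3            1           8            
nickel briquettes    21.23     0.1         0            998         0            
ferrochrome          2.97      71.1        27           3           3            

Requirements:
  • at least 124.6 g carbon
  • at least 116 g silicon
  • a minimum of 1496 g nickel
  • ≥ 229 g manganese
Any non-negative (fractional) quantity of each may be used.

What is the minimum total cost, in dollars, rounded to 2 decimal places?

Let x1 = kg of stainless scrap, x2 = kg of scrap grade A, x3 = kg of silicomanganese, x4 = kg of scrap grade B, x5 = kg of nickel briquettes, x6 = kg of ferrochrome.
Minimize 2.57x1 + 0.47x2 + 1.92x3 + 0.48x4 + 21.23x5 + 2.97x6 with:
  0.6x1 + 2.2x2 + 15.8x3 + 3.5x4 + 0.1x5 + 71.1x6 ≥ 124.6   (carbon)
  5x1 + 2x2 + 154x3 + 3x4 + 27x6 ≥ 116   (silicon)
  80x1 + 1x2 + 1x4 + 998x5 + 3x6 ≥ 1496   (nickel)
  16x1 + 5x2 + 618x3 + 8x4 + 3x6 ≥ 229   (manganese)
  x1, x2, x3, x4, x5, x6 ≥ 0.
The optimal basis is {silicomanganese, nickel briquettes, ferrochrome}; stainless scrap, scrap grade A, scrap grade B drop out. There the carbon, silicon, nickel constraints are tight.
So silicomanganese = 0.4645 kg, nickel briquettes = 1.494 kg, ferrochrome = 1.647 kg.
Total cost: 1.92·0.4645 + 21.23·1.494 + 2.97·1.647 = 37.5011.

$37.50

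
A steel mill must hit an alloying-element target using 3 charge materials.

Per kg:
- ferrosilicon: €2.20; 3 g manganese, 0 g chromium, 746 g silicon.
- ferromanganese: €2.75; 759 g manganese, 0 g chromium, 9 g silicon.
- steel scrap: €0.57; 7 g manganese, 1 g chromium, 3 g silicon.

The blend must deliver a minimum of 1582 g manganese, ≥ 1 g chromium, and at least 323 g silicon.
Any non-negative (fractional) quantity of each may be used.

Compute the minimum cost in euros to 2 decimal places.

Let x1 = kg of ferrosilicon, x2 = kg of ferromanganese, x3 = kg of steel scrap.
Minimise 2.2x1 + 2.75x2 + 0.57x3 s.t.:
  3x1 + 759x2 + 7x3 ≥ 1582   (manganese)
  1x3 ≥ 1   (chromium)
  746x1 + 9x2 + 3x3 ≥ 323   (silicon)
  x1, x2, x3 ≥ 0.
The optimal mix uses every input. The manganese, chromium, silicon requirements are met with equality.
Solving gives x1 = 0.4039, x2 = 2.074, x3 = 1.
Objective = 2.2·0.4039 + 2.75·2.074 + 0.57·1 = 7.1621.

€7.16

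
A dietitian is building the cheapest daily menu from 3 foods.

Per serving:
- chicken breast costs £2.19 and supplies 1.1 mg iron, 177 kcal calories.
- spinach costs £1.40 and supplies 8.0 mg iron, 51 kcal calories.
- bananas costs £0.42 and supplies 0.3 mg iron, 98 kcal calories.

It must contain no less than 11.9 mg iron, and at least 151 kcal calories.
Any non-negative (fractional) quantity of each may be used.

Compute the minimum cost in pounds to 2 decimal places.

Let x1 = servings of chicken breast, x2 = servings of spinach, x3 = servings of bananas.
Minimise 2.19x1 + 1.4x2 + 0.42x3 with:
  1.1x1 + 8x2 + 0.3x3 ≥ 11.9   (iron)
  177x1 + 51x2 + 98x3 ≥ 151   (calories)
  x1, x2, x3 ≥ 0.
At the optimum only spinach, bananas are positive (chicken breast = 0). Binding constraints: iron and calories.
Optimal quantities: spinach = 1.458 servings, bananas = 0.782 servings.
Hence cost = 1.4·1.458 + 0.42·0.782 = £2.3696.

£2.37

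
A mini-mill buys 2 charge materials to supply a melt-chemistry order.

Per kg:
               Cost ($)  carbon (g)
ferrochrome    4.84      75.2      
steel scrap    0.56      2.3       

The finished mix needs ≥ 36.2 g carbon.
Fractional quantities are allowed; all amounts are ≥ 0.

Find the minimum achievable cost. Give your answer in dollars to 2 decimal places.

Let x1 = kg of ferrochrome, x2 = kg of steel scrap.
min 4.84x1 + 0.56x2 subject to:
  75.2x1 + 2.3x2 ≥ 36.2   (carbon)
  x1, x2 ≥ 0.
The cheapest feasible vertex uses only ferrochrome; steel scrap is not used. The carbon requirement is met with equality.
That vertex is x1 = 0.4814.
Objective = 4.84·0.4814 = 2.3300.

$2.33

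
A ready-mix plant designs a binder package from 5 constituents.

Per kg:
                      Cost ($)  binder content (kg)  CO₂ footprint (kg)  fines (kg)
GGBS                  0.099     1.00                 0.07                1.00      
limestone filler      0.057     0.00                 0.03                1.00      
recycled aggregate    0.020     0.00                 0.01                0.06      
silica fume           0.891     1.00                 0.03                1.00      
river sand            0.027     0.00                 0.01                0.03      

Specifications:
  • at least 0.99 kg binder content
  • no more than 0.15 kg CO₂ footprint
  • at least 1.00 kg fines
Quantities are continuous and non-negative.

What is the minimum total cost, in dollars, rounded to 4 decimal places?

Treat it as an LP. Let x1 = kg of GGBS, x2 = kg of limestone filler, x3 = kg of recycled aggregate, x4 = kg of silica fume, x5 = kg of river sand.
Minimise 0.099x1 + 0.057x2 + 0.02x3 + 0.891x4 + 0.027x5 subject to:
  1x1 + 1x4 ≥ 0.99   (binder content)
  0.07x1 + 0.03x2 + 0.01x3 + 0.03x4 + 0.01x5 ≤ 0.15   (CO₂ footprint)
  1x1 + 1x2 + 0.06x3 + 1x4 + 0.03x5 ≥ 1   (fines)
  x1, x2, x3, x4, x5 ≥ 0.
The optimal basis is {GGBS, limestone filler}; recycled aggregate, silica fume, river sand drop out. Binding constraints: binder content and fines.
So GGBS = 0.99 kg, limestone filler = 0.01 kg.
Total cost: 0.099·0.99 + 0.057·0.01 = 0.098580.

$0.0986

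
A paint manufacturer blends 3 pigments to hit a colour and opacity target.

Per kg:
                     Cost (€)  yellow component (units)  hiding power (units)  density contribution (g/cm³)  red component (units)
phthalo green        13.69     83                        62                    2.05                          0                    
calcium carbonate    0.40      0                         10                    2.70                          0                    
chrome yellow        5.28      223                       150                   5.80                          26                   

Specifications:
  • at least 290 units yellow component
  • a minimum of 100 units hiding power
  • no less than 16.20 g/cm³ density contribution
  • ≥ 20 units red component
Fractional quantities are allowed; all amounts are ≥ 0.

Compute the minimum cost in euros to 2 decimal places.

Set it up as a linear program. Let x1 = kg of phthalo green, x2 = kg of calcium carbonate, x3 = kg of chrome yellow.
Minimize 13.69x1 + 0.4x2 + 5.28x3 subject to:
  83x1 + 223x3 ≥ 290   (yellow component)
  62x1 + 10x2 + 150x3 ≥ 100   (hiding power)
  2.05x1 + 2.7x2 + 5.8x3 ≥ 16.2   (density contribution)
  26x3 ≥ 20   (red component)
  x1, x2, x3 ≥ 0.
The cheapest feasible vertex uses only calcium carbonate, chrome yellow; phthalo green is not used. There the yellow component and density contribution constraints are tight.
So calcium carbonate = 3.206 kg, chrome yellow = 1.3 kg.
Cost = 0.4·3.206 + 5.28·1.3 = 8.1464.

€8.15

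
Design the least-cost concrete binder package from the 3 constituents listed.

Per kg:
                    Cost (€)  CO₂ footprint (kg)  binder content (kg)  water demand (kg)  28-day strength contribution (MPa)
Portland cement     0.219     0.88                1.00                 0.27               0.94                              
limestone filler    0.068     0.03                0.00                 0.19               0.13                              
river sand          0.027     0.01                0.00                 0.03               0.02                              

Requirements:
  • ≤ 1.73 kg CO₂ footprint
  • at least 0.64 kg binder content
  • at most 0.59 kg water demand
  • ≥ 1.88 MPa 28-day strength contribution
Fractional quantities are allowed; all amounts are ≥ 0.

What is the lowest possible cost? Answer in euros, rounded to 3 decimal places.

€0.450

Treat it as an LP. Let x1 = kg of Portland cement, x2 = kg of limestone filler, x3 = kg of river sand.
min 0.219x1 + 0.068x2 + 0.027x3 subject to:
  0.88x1 + 0.03x2 + 0.01x3 ≤ 1.73   (CO₂ footprint)
  1x1 ≥ 0.64   (binder content)
  0.27x1 + 0.19x2 + 0.03x3 ≤ 0.59   (water demand)
  0.94x1 + 0.13x2 + 0.02x3 ≥ 1.88   (28-day strength contribution)
  x1, x2, x3 ≥ 0.
The cheapest feasible vertex uses only Portland cement, limestone filler; river sand is not used. Binding constraints: CO₂ footprint and 28-day strength contribution.
That vertex is x1 = 1.955, x2 = 0.3271.
Hence cost = 0.219·1.955 + 0.068·0.3271 = €0.45039.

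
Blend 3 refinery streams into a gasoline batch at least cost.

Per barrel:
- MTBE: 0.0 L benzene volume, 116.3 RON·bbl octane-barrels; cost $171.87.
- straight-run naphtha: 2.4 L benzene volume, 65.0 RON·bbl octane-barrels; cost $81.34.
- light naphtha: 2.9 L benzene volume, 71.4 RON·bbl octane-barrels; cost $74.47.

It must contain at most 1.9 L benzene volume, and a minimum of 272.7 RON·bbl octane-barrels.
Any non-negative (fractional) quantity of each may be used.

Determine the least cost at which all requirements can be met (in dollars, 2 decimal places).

This is a linear program. Let x1 = barrels of MTBE, x2 = barrels of straight-run naphtha, x3 = barrels of light naphtha.
min 171.87x1 + 81.34x2 + 74.47x3 s.t.:
  2.4x2 + 2.9x3 ≤ 1.9   (benzene volume)
  116.3x1 + 65x2 + 71.4x3 ≥ 272.7   (octane-barrels)
  x1, x2, x3 ≥ 0.
The optimal basis is {MTBE, light naphtha}; straight-run naphtha drops out. Binding constraints: benzene volume and octane-barrels.
So MTBE = 1.94257 barrels, light naphtha = 0.655172 barrels.
Cost = 171.87·1.94257 + 74.47·0.655172 = 382.6602.

$382.66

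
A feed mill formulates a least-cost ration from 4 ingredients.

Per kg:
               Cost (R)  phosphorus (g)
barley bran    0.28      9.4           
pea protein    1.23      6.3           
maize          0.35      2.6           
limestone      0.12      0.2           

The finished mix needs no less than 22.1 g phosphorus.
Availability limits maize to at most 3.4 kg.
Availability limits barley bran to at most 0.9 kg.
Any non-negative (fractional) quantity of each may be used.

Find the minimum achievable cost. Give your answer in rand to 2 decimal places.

Set it up as a linear program. Let x1 = kg of barley bran, x2 = kg of pea protein, x3 = kg of maize, x4 = kg of limestone.
Minimize 0.28x1 + 1.23x2 + 0.35x3 + 0.12x4 subject to:
  9.4x1 + 6.3x2 + 2.6x3 + 0.2x4 ≥ 22.1   (phosphorus)
  x3 ≤ 3.4
  x1 ≤ 0.9
  x1, x2, x3, x4 ≥ 0.
At the optimum only barley bran, pea protein, maize are positive (limestone = 0). Binding constraints: phosphorus, the maize cap, the barley bran cap.
That vertex is x1 = 0.9, x2 = 0.7619, x3 = 3.4.
Hence cost = 0.28·0.9 + 1.23·0.7619 + 0.35·3.4 = R2.3791.

R2.38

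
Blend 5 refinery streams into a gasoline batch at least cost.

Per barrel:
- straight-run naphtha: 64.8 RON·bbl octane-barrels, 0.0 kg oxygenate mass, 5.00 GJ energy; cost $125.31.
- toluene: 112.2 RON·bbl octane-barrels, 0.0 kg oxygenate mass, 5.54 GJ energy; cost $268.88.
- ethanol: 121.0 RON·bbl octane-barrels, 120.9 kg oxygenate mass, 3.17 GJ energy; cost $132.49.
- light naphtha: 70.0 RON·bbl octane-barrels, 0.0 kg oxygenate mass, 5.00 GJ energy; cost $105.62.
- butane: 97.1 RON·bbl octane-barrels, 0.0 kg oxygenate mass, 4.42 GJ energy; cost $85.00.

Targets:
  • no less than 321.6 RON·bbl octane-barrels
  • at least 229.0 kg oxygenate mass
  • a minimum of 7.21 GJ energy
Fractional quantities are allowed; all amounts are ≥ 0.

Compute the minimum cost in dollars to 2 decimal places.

Let x1 = barrels of straight-run naphtha, x2 = barrels of toluene, x3 = barrels of ethanol, x4 = barrels of light naphtha, x5 = barrels of butane.
min 125.31x1 + 268.88x2 + 132.49x3 + 105.62x4 + 85x5 with:
  64.8x1 + 112.2x2 + 121x3 + 70x4 + 97.1x5 ≥ 321.6   (octane-barrels)
  120.9x3 ≥ 229   (oxygenate mass)
  5x1 + 5.54x2 + 3.17x3 + 5x4 + 4.42x5 ≥ 7.21   (energy)
  x1, x2, x3, x4, x5 ≥ 0.
At the optimum only ethanol, butane are positive (straight-run naphtha, toluene, light naphtha = 0). Binding constraints: octane-barrels and oxygenate mass.
That vertex is x3 = 1.89413, x5 = 0.951705.
Objective = 132.49·1.89413 + 85·0.951705 = 331.8482.

$331.85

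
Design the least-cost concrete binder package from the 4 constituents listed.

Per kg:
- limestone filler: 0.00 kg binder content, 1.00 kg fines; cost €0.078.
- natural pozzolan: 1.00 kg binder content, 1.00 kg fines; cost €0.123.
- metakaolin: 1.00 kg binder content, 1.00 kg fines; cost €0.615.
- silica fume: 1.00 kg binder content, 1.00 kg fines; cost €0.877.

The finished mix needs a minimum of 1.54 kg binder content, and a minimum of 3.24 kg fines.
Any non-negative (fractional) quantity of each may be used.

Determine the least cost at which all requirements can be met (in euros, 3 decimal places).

€0.322

Treat it as an LP. Let x1 = kg of limestone filler, x2 = kg of natural pozzolan, x3 = kg of metakaolin, x4 = kg of silica fume.
Minimise 0.078x1 + 0.123x2 + 0.615x3 + 0.877x4 s.t.:
  1x2 + 1x3 + 1x4 ≥ 1.54   (binder content)
  1x1 + 1x2 + 1x3 + 1x4 ≥ 3.24   (fines)
  x1, x2, x3, x4 ≥ 0.
The optimal basis is {limestone filler, natural pozzolan}; metakaolin, silica fume drop out. The binder content and fines requirements are met with equality.
Solving gives x1 = 1.7, x2 = 1.54.
Objective = 0.078·1.7 + 0.123·1.54 = 0.32202.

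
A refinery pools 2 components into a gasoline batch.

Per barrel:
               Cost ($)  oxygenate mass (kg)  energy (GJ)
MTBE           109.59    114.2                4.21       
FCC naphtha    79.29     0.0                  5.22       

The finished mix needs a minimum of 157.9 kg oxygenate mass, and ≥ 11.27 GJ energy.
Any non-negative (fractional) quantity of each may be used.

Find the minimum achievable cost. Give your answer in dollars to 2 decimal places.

Let x1 = barrels of MTBE, x2 = barrels of FCC naphtha.
Minimise 109.59x1 + 79.29x2 s.t.:
  114.2x1 ≥ 157.9   (oxygenate mass)
  4.21x1 + 5.22x2 ≥ 11.27   (energy)
  x1, x2 ≥ 0.
Both inputs are positive at the optimum. There the oxygenate mass and energy constraints are tight.
So MTBE = 1.38266 barrels, FCC naphtha = 1.04387 barrels.
Cost = 109.59·1.38266 + 79.29·1.04387 = 234.2942.

$234.29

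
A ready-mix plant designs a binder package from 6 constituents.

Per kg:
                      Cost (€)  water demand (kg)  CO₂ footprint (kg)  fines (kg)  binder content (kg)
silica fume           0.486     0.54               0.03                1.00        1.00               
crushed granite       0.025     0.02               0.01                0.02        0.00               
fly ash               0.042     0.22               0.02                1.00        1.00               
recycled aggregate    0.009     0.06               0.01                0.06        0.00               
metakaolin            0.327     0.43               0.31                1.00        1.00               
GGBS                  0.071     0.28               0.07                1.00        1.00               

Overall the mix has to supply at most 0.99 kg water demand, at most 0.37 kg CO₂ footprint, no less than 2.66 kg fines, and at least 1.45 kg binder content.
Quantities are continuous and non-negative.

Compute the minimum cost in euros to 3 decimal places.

Set it up as a linear program. Let x1 = kg of silica fume, x2 = kg of crushed granite, x3 = kg of fly ash, x4 = kg of recycled aggregate, x5 = kg of metakaolin, x6 = kg of GGBS.
Minimize 0.486x1 + 0.025x2 + 0.042x3 + 0.009x4 + 0.327x5 + 0.071x6 with:
  0.54x1 + 0.02x2 + 0.22x3 + 0.06x4 + 0.43x5 + 0.28x6 ≤ 0.99   (water demand)
  0.03x1 + 0.01x2 + 0.02x3 + 0.01x4 + 0.31x5 + 0.07x6 ≤ 0.37   (CO₂ footprint)
  1x1 + 0.02x2 + 1x3 + 0.06x4 + 1x5 + 1x6 ≥ 2.66   (fines)
  1x1 + 1x3 + 1x5 + 1x6 ≥ 1.45   (binder content)
  x1, x2, x3, x4, x5, x6 ≥ 0.
At the optimum only fly ash is positive (silica fume, crushed granite, recycled aggregate, metakaolin, GGBS = 0). Binding constraint: fines.
That vertex is x3 = 2.66.
Objective = 0.042·2.66 = 0.11172.

€0.112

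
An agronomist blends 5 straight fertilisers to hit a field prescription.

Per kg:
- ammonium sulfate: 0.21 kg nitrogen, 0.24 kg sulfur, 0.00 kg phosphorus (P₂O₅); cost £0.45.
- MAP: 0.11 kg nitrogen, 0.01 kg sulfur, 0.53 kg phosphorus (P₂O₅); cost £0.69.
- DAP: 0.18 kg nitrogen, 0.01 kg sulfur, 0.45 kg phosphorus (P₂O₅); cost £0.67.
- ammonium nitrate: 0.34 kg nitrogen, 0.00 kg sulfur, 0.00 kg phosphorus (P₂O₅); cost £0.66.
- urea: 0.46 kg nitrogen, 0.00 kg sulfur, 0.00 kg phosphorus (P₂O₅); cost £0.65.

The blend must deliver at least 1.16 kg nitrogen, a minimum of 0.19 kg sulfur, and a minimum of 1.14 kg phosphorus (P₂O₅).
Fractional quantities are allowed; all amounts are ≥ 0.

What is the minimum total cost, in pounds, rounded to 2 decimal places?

Set it up as a linear program. Let x1 = kg of ammonium sulfate, x2 = kg of MAP, x3 = kg of DAP, x4 = kg of ammonium nitrate, x5 = kg of urea.
min 0.45x1 + 0.69x2 + 0.67x3 + 0.66x4 + 0.65x5 subject to:
  0.21x1 + 0.11x2 + 0.18x3 + 0.34x4 + 0.46x5 ≥ 1.16   (nitrogen)
  0.24x1 + 0.01x2 + 0.01x3 ≥ 0.19   (sulfur)
  0.53x2 + 0.45x3 ≥ 1.14   (phosphorus (P₂O₅))
  x1, x2, x3, x4, x5 ≥ 0.
At the optimum only ammonium sulfate, DAP, urea are positive (MAP, ammonium nitrate = 0). The nitrogen, sulfur, phosphorus (P₂O₅) requirements are met with equality.
Solving gives x1 = 0.6861, x3 = 2.533, x5 = 1.217.
Objective = 0.45·0.6861 + 0.67·2.533 + 0.65·1.217 = 2.7969.

£2.80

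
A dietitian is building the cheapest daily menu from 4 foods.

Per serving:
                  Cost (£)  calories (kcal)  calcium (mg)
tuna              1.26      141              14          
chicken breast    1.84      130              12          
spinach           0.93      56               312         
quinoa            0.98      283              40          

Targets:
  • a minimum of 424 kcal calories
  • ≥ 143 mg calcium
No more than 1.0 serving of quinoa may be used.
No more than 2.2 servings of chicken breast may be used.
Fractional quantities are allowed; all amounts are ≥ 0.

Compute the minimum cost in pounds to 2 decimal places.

£2.36

Set it up as a linear program. Let x1 = servings of tuna, x2 = servings of chicken breast, x3 = servings of spinach, x4 = servings of quinoa.
Minimize 1.26x1 + 1.84x2 + 0.93x3 + 0.98x4 subject to:
  141x1 + 130x2 + 56x3 + 283x4 ≥ 424   (calories)
  14x1 + 12x2 + 312x3 + 40x4 ≥ 143   (calcium)
  x4 ≤ 1
  x2 ≤ 2.2
  x1, x2, x3, x4 ≥ 0.
The cheapest feasible vertex uses only tuna, spinach, quinoa; chicken breast is not used. There the calories, calcium, the quinoa cap constraints are tight.
Solving gives x1 = 0.8847, x3 = 0.2904, x4 = 1.
Cost = 1.26·0.8847 + 0.93·0.2904 + 0.98·1 = 2.3648.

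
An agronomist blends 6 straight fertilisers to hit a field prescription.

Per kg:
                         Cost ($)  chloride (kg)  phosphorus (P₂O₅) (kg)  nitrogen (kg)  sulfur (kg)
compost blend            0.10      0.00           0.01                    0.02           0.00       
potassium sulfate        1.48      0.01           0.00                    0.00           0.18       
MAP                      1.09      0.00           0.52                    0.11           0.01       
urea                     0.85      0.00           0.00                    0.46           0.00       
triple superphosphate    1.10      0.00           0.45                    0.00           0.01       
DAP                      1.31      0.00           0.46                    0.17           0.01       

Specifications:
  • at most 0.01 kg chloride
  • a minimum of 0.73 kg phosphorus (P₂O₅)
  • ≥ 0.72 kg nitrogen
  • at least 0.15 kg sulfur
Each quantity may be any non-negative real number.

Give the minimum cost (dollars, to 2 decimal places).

$3.69

Treat it as an LP. Let x1 = kg of compost blend, x2 = kg of potassium sulfate, x3 = kg of MAP, x4 = kg of urea, x5 = kg of triple superphosphate, x6 = kg of DAP.
Minimise 0.1x1 + 1.48x2 + 1.09x3 + 0.85x4 + 1.1x5 + 1.31x6 with:
  0.01x2 ≤ 0.01   (chloride)
  0.01x1 + 0.52x3 + 0.45x5 + 0.46x6 ≥ 0.73   (phosphorus (P₂O₅))
  0.02x1 + 0.11x3 + 0.46x4 + 0.17x6 ≥ 0.72   (nitrogen)
  0.18x2 + 0.01x3 + 0.01x5 + 0.01x6 ≥ 0.15   (sulfur)
  x1, x2, x3, x4, x5, x6 ≥ 0.
The minimum-cost mix takes nothing from compost blend, triple superphosphate, DAP — only potassium sulfate, MAP, urea. There the phosphorus (P₂O₅), nitrogen, sulfur constraints are tight.
That vertex is x2 = 0.7553, x3 = 1.404, x4 = 1.23.
Objective = 1.48·0.7553 + 1.09·1.404 + 0.85·1.23 = 3.6937.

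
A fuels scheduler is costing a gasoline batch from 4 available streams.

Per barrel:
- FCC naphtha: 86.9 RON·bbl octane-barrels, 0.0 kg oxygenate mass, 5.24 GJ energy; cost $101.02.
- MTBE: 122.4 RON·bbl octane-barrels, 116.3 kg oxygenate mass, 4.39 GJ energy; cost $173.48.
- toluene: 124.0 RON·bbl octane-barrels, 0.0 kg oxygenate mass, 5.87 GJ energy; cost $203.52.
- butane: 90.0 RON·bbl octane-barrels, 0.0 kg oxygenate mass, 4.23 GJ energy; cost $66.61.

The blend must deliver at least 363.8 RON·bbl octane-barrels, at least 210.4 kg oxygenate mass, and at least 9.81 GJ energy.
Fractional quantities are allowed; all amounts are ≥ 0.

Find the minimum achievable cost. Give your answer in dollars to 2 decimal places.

$419.21

This is a linear program. Let x1 = barrels of FCC naphtha, x2 = barrels of MTBE, x3 = barrels of toluene, x4 = barrels of butane.
Minimise 101.02x1 + 173.48x2 + 203.52x3 + 66.61x4 with:
  86.9x1 + 122.4x2 + 124x3 + 90x4 ≥ 363.8   (octane-barrels)
  116.3x2 ≥ 210.4   (oxygenate mass)
  5.24x1 + 4.39x2 + 5.87x3 + 4.23x4 ≥ 9.81   (energy)
  x1, x2, x3, x4 ≥ 0.
The minimum-cost mix takes nothing from FCC naphtha, toluene — only MTBE, butane. Binding constraints: octane-barrels and oxygenate mass.
So MTBE = 1.8091 barrels, butane = 1.5818 barrels.
Objective = 173.48·1.8091 + 66.61·1.5818 = 419.2064.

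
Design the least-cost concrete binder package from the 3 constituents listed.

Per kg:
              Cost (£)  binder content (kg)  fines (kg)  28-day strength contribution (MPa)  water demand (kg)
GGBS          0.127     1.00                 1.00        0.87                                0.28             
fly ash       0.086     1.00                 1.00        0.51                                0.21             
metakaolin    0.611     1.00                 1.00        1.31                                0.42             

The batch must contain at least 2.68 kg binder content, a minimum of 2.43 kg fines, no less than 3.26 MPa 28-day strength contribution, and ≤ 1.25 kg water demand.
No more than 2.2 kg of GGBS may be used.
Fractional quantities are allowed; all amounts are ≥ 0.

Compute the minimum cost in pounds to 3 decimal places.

Set it up as a linear program. Let x1 = kg of GGBS, x2 = kg of fly ash, x3 = kg of metakaolin.
Minimize 0.127x1 + 0.086x2 + 0.611x3 with:
  1x1 + 1x2 + 1x3 ≥ 2.68   (binder content)
  1x1 + 1x2 + 1x3 ≥ 2.43   (fines)
  0.87x1 + 0.51x2 + 1.31x3 ≥ 3.26   (28-day strength contribution)
  0.28x1 + 0.21x2 + 0.42x3 ≤ 1.25   (water demand)
  x1 ≤ 2.2
  x1, x2, x3 ≥ 0.
The cheapest feasible vertex uses only GGBS, fly ash; metakaolin is not used. There the 28-day strength contribution and the GGBS cap constraints are tight.
So GGBS = 2.2 kg, fly ash = 2.639 kg.
Hence cost = 0.127·2.2 + 0.086·2.639 = £0.50635.

£0.506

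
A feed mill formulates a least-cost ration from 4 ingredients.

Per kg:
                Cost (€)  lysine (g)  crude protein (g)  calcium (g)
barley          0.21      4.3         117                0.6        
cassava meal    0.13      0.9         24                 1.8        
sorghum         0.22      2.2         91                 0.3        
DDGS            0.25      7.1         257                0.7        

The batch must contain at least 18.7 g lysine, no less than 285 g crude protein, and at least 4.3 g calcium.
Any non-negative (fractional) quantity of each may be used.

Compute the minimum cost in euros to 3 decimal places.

Set it up as a linear program. Let x1 = kg of barley, x2 = kg of cassava meal, x3 = kg of sorghum, x4 = kg of DDGS.
Minimise 0.21x1 + 0.13x2 + 0.22x3 + 0.25x4 with:
  4.3x1 + 0.9x2 + 2.2x3 + 7.1x4 ≥ 18.7   (lysine)
  117x1 + 24x2 + 91x3 + 257x4 ≥ 285   (crude protein)
  0.6x1 + 1.8x2 + 0.3x3 + 0.7x4 ≥ 4.3   (calcium)
  x1, x2, x3, x4 ≥ 0.
The optimal basis is {cassava meal, DDGS}; barley, sorghum drop out. There the lysine and calcium constraints are tight.
That vertex is x2 = 1.435, x4 = 2.452.
Objective = 0.13·1.435 + 0.25·2.452 = 0.79955.

€0.800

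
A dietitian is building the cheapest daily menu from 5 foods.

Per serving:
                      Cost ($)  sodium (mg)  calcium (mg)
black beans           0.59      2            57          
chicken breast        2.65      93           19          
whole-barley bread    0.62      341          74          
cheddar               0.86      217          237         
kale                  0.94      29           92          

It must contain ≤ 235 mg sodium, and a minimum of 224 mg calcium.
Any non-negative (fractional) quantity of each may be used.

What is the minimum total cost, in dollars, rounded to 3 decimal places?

$0.813

Treat it as an LP. Let x1 = servings of black beans, x2 = servings of chicken breast, x3 = servings of whole-barley bread, x4 = servings of cheddar, x5 = servings of kale.
min 0.59x1 + 2.65x2 + 0.62x3 + 0.86x4 + 0.94x5 with:
  2x1 + 93x2 + 341x3 + 217x4 + 29x5 ≤ 235   (sodium)
  57x1 + 19x2 + 74x3 + 237x4 + 92x5 ≥ 224   (calcium)
  x1, x2, x3, x4, x5 ≥ 0.
The cheapest feasible vertex uses only cheddar; black beans, chicken breast, whole-barley bread, kale are not used. There the calcium constraint is tight.
Solving gives x4 = 0.9451.
Objective = 0.86·0.9451 = 0.81279.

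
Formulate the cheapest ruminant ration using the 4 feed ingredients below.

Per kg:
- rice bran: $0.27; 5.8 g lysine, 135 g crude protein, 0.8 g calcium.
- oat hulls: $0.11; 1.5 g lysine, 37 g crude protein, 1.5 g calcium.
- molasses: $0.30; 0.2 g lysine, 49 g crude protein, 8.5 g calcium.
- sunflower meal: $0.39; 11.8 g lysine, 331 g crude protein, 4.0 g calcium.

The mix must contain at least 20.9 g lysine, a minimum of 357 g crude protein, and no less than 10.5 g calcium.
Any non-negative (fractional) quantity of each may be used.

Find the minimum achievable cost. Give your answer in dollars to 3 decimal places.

Treat it as an LP. Let x1 = kg of rice bran, x2 = kg of oat hulls, x3 = kg of molasses, x4 = kg of sunflower meal.
min 0.27x1 + 0.11x2 + 0.3x3 + 0.39x4 with:
  5.8x1 + 1.5x2 + 0.2x3 + 11.8x4 ≥ 20.9   (lysine)
  135x1 + 37x2 + 49x3 + 331x4 ≥ 357   (crude protein)
  0.8x1 + 1.5x2 + 8.5x3 + 4x4 ≥ 10.5   (calcium)
  x1, x2, x3, x4 ≥ 0.
At the optimum only molasses, sunflower meal are positive (rice bran, oat hulls = 0). There the lysine and calcium constraints are tight.
Solving gives x3 = 0.40503, x4 = 1.7643.
Cost = 0.3·0.40503 + 0.39·1.7643 = 0.80959.

$0.810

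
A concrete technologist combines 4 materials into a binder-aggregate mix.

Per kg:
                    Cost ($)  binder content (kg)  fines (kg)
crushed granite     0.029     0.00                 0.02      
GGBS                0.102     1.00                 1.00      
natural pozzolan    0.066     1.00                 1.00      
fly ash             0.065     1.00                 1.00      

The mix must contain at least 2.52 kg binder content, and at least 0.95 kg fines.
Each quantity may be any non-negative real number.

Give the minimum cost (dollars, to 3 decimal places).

This is a linear program. Let x1 = kg of crushed granite, x2 = kg of GGBS, x3 = kg of natural pozzolan, x4 = kg of fly ash.
Minimize 0.029x1 + 0.102x2 + 0.066x3 + 0.065x4 with:
  1x2 + 1x3 + 1x4 ≥ 2.52   (binder content)
  0.02x1 + 1x2 + 1x3 + 1x4 ≥ 0.95   (fines)
  x1, x2, x3, x4 ≥ 0.
The optimal basis is {fly ash}; crushed granite, GGBS, natural pozzolan drop out. There the binder content constraint is tight.
That vertex is x4 = 2.52.
Cost = 0.065·2.52 = 0.16380.

$0.164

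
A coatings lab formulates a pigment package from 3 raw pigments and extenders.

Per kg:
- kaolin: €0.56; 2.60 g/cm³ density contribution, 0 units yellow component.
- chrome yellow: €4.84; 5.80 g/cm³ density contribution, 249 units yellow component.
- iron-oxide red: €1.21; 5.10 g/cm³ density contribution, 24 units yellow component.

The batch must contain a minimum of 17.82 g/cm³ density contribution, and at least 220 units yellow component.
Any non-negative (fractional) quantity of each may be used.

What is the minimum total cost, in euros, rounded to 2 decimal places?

€6.35

Let x1 = kg of kaolin, x2 = kg of chrome yellow, x3 = kg of iron-oxide red.
min 0.56x1 + 4.84x2 + 1.21x3 s.t.:
  2.6x1 + 5.8x2 + 5.1x3 ≥ 17.82   (density contribution)
  249x2 + 24x3 ≥ 220   (yellow component)
  x1, x2, x3 ≥ 0.
At the optimum only chrome yellow, iron-oxide red are positive (kaolin = 0). Binding constraints: density contribution and yellow component.
That vertex is x2 = 0.61406, x3 = 2.7958.
Objective = 4.84·0.61406 + 1.21·2.7958 = 6.35497.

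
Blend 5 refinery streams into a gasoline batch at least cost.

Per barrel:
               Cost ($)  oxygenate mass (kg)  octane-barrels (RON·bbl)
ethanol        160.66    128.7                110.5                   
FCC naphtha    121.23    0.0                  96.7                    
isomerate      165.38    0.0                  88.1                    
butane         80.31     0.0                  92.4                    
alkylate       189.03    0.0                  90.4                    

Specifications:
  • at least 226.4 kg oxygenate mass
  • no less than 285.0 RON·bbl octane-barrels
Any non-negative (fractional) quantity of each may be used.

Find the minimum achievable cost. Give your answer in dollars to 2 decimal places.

This is a linear program. Let x1 = barrels of ethanol, x2 = barrels of FCC naphtha, x3 = barrels of isomerate, x4 = barrels of butane, x5 = barrels of alkylate.
min 160.66x1 + 121.23x2 + 165.38x3 + 80.31x4 + 189.03x5 s.t.:
  128.7x1 ≥ 226.4   (oxygenate mass)
  110.5x1 + 96.7x2 + 88.1x3 + 92.4x4 + 90.4x5 ≥ 285   (octane-barrels)
  x1, x2, x3, x4, x5 ≥ 0.
The optimal basis is {ethanol, butane}; FCC naphtha, isomerate, alkylate drop out. The oxygenate mass and octane-barrels requirements are met with equality.
Solving gives x1 = 1.7591, x4 = 0.98069.
Total cost: 160.66·1.7591 + 80.31·0.98069 = 361.3762.

$361.38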